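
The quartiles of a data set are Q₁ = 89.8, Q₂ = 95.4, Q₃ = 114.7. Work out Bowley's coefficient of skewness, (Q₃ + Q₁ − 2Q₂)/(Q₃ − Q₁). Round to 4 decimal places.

numerator: Q₃ + Q₁ − 2Q₂ = 114.7 + 89.8 − 2×95.4 = 13.7000
denominator: Q₃ − Q₁ = 114.7 − 89.8 = 24.9000
Bowley skewness = 13.7000 / 24.9000 ≈ 0.5502

0.5502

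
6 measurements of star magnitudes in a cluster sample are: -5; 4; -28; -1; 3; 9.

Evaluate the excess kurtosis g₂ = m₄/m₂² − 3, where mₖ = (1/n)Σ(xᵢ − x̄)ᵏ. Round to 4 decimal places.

x̄ = -3.0000
Σ(xᵢ − x̄)² = 862.0000 ⇒ m₂ = 143.66667
Σ(xᵢ − x̄)⁴ = 415090.0000 ⇒ m₄ = 69181.66667
m₂² = 20640.11111
g₂ = m₄/m₂² − 3 = 3.35181 − 3 ≈ 0.3518

0.3518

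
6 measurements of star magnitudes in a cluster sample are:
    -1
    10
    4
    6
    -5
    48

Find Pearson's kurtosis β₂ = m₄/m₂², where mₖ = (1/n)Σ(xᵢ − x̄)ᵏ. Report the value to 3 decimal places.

3.693

x̄ = 10.3333
Σ(xᵢ − x̄)² = 1841.3333 ⇒ m₂ = 306.88889
Σ(xᵢ − x̄)⁴ = 2086667.1111 ⇒ m₄ = 347777.85185
m₂² = 94180.79012
β₂ = m₄/m₂² = 347777.85185 / 94180.79012 ≈ 3.693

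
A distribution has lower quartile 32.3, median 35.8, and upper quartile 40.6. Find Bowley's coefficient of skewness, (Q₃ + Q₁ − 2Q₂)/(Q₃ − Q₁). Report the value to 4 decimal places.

0.1566

numerator: Q₃ + Q₁ − 2Q₂ = 40.6 + 32.3 − 2×35.8 = 1.3000
denominator: Q₃ − Q₁ = 40.6 − 32.3 = 8.3000
Bowley skewness = 1.3000 / 8.3000 ≈ 0.1566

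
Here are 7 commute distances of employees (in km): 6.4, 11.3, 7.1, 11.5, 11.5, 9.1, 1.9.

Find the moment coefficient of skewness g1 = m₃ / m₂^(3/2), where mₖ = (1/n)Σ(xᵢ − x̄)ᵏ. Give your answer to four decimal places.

-0.7997

x̄ = (6.4 + 11.3 + 7.1 + 11.5 + 11.5 + 9.1 + 1.9) / 7 = 8.4000
deviations (xᵢ − x̄): -2.0000, 2.9000, -1.3000, 3.1000, 3.1000, 0.7000, -6.5000
Σ(xᵢ − x̄)² = 76.0600 ⇒ m₂ = 76.0600/7 = 10.86571
Σ(xᵢ − x̄)³ = -200.5080 ⇒ m₃ = -200.5080/7 = -28.64400
m₂^(3/2) = 10.86571^(1.5) = 35.81685
g1 = m₃ / m₂^(3/2) = -28.64400 / 35.81685 ≈ -0.7997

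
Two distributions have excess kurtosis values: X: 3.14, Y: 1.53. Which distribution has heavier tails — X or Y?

X

Higher excess kurtosis ⇒ heavier tails relative to the normal distribution.
3.14 vs 1.53: the larger is 3.14, so X has heavier tails.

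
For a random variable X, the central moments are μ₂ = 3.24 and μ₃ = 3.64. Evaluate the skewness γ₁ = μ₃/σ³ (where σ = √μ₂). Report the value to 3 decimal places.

0.624

σ = √μ₂ = √3.24 = 1.80000
σ³ = μ₂^(3/2) = 5.83200
γ₁ = μ₃/σ³ = 3.64 / 5.83200 ≈ 0.624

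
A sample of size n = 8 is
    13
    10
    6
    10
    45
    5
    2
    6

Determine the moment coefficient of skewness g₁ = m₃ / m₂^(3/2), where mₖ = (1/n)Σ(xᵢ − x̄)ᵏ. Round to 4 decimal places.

1.9873

x̄ = (13 + 10 + 6 + 10 + 45 + 5 + 2 + 6) / 8 = 12.1250
deviations (xᵢ − x̄): 0.8750, -2.1250, -6.1250, -2.1250, 32.8750, -7.1250, -10.1250, -6.1250
Σ(xᵢ − x̄)² = 1318.8750 ⇒ m₂ = 1318.8750/8 = 164.85938
Σ(xᵢ − x̄)³ = 33652.4063 ⇒ m₃ = 33652.4063/8 = 4206.55078
m₂^(3/2) = 164.85938^(1.5) = 2116.75441
g₁ = m₃ / m₂^(3/2) = 4206.55078 / 2116.75441 ≈ 1.9873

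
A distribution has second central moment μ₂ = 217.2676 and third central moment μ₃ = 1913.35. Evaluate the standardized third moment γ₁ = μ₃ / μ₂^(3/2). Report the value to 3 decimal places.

0.597

σ = √μ₂ = √217.2676 = 14.74000
σ³ = μ₂^(3/2) = 3202.52442
γ₁ = μ₃/σ³ = 1913.35 / 3202.52442 ≈ 0.597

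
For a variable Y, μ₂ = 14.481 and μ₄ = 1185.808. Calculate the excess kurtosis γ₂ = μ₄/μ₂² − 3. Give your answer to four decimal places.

μ₂² = 14.481² = 209.69936
μ₄/μ₂² = 1185.808 / 209.69936 = 5.65480
γ₂ = 5.65480 − 3 ≈ 2.6548

2.6548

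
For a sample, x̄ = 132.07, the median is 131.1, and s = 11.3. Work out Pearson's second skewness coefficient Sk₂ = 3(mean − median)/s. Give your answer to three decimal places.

Sk₂ = 3(132.07 − 131.1) / 11.3 = 3 × 0.9700 / 11.3
    = 2.9100 / 11.3 ≈ 0.258

0.258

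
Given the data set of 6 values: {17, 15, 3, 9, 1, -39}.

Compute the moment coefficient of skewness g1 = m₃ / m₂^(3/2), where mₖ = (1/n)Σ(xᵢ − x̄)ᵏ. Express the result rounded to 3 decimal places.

x̄ = (17 + 15 + 3 + 9 + 1 - 39) / 6 = 1.0000
deviations (xᵢ − x̄): 16.0000, 14.0000, 2.0000, 8.0000, 0.0000, -40.0000
Σ(xᵢ − x̄)² = 2120.0000 ⇒ m₂ = 2120.0000/6 = 353.33333
Σ(xᵢ − x̄)³ = -56640.0000 ⇒ m₃ = -56640.0000/6 = -9440.00000
m₂^(3/2) = 353.33333^(1.5) = 6641.66423
g1 = m₃ / m₂^(3/2) = -9440.00000 / 6641.66423 ≈ -1.421

-1.421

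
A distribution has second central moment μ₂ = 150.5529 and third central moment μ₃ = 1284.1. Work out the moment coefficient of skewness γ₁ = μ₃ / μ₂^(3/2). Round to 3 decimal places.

σ = √μ₂ = √150.5529 = 12.27000
σ³ = μ₂^(3/2) = 1847.28408
γ₁ = μ₃/σ³ = 1284.1 / 1847.28408 ≈ 0.695

0.695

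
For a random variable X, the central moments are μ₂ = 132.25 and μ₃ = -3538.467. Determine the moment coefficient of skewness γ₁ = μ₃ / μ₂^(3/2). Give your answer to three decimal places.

σ = √μ₂ = √132.25 = 11.50000
σ³ = μ₂^(3/2) = 1520.87500
γ₁ = μ₃/σ³ = -3538.467 / 1520.87500 ≈ -2.327

-2.327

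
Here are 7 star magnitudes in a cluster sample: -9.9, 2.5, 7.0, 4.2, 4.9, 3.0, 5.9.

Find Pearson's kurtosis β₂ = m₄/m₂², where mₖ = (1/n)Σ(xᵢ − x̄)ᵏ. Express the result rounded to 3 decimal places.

x̄ = 2.5143
Σ(xᵢ − x̄)² = 194.4686 ⇒ m₂ = 27.78122
Σ(xᵢ − x̄)⁴ = 24328.0831 ⇒ m₄ = 3475.44044
m₂² = 771.79643
β₂ = m₄/m₂² = 3475.44044 / 771.79643 ≈ 4.503

4.503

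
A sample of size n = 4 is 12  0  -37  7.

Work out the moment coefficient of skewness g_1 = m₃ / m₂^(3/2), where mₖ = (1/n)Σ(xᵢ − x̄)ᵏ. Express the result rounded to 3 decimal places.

-0.990

x̄ = (12 + 0 - 37 + 7) / 4 = -4.5000
deviations (xᵢ − x̄): 16.5000, 4.5000, -32.5000, 11.5000
Σ(xᵢ − x̄)² = 1481.0000 ⇒ m₂ = 1481.0000/4 = 370.25000
Σ(xᵢ − x̄)³ = -28224.0000 ⇒ m₃ = -28224.0000/4 = -7056.00000
m₂^(3/2) = 370.25000^(1.5) = 7124.30659
g_1 = m₃ / m₂^(3/2) = -7056.00000 / 7124.30659 ≈ -0.990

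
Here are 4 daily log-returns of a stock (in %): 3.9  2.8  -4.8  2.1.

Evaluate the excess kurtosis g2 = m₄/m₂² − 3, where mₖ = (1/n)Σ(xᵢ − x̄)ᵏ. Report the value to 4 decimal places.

-0.7536

x̄ = 1.0000
Σ(xᵢ − x̄)² = 46.5000 ⇒ m₂ = 11.62500
Σ(xᵢ − x̄)⁴ = 1214.3394 ⇒ m₄ = 303.58485
m₂² = 135.14063
g2 = m₄/m₂² − 3 = 2.24644 − 3 ≈ -0.7536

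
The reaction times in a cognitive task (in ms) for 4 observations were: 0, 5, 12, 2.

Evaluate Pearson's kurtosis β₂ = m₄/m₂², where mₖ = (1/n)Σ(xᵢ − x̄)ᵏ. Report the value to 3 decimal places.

1.945

x̄ = 4.7500
Σ(xᵢ − x̄)² = 82.7500 ⇒ m₂ = 20.68750
Σ(xᵢ − x̄)⁴ = 3329.0781 ⇒ m₄ = 832.26953
m₂² = 427.97266
β₂ = m₄/m₂² = 832.26953 / 427.97266 ≈ 1.945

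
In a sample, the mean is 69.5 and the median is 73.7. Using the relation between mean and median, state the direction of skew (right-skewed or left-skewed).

left-skewed

mean − median = 69.5 − 73.7 = -4.2
mean < median ⇒ the longer tail is on the left ⇒ left-skewed (negatively skewed).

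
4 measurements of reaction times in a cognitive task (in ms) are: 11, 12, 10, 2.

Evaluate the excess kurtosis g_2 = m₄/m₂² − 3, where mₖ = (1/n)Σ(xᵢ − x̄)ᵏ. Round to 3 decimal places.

-0.749

x̄ = 8.7500
Σ(xᵢ − x̄)² = 62.7500 ⇒ m₂ = 15.68750
Σ(xᵢ − x̄)⁴ = 2215.5781 ⇒ m₄ = 553.89453
m₂² = 246.09766
g_2 = m₄/m₂² − 3 = 2.25071 − 3 ≈ -0.749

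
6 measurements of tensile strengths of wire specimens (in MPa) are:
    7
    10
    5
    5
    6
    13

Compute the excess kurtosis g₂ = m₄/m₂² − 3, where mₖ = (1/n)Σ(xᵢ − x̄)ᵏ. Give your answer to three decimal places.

-0.842

x̄ = 7.6667
Σ(xᵢ − x̄)² = 51.3333 ⇒ m₂ = 8.55556
Σ(xᵢ − x̄)⁴ = 947.7778 ⇒ m₄ = 157.96296
m₂² = 73.19753
g₂ = m₄/m₂² − 3 = 2.15804 − 3 ≈ -0.842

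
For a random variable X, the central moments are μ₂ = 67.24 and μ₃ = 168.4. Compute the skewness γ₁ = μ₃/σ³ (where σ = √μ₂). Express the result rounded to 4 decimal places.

σ = √μ₂ = √67.24 = 8.20000
σ³ = μ₂^(3/2) = 551.36800
γ₁ = μ₃/σ³ = 168.4 / 551.36800 ≈ 0.3054

0.3054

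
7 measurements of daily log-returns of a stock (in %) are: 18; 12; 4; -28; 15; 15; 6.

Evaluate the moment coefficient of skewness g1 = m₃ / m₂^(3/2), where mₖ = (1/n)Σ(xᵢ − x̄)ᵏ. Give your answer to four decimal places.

-1.6321

x̄ = (18 + 12 + 4 - 28 + 15 + 15 + 6) / 7 = 6.0000
deviations (xᵢ − x̄): 12.0000, 6.0000, -2.0000, -34.0000, 9.0000, 9.0000, 0.0000
Σ(xᵢ − x̄)² = 1502.0000 ⇒ m₂ = 1502.0000/7 = 214.57143
Σ(xᵢ − x̄)³ = -35910.0000 ⇒ m₃ = -35910.0000/7 = -5130.00000
m₂^(3/2) = 214.57143^(1.5) = 3143.09740
g1 = m₃ / m₂^(3/2) = -5130.00000 / 3143.09740 ≈ -1.6321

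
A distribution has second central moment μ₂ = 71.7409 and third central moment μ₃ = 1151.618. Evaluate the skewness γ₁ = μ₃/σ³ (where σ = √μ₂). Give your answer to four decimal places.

1.8952

σ = √μ₂ = √71.7409 = 8.47000
σ³ = μ₂^(3/2) = 607.64542
γ₁ = μ₃/σ³ = 1151.618 / 607.64542 ≈ 1.8952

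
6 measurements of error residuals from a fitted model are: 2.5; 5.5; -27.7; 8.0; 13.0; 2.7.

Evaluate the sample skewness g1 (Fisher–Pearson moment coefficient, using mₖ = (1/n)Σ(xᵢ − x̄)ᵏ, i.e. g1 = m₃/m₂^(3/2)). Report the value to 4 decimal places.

x̄ = (2.5 + 5.5 - 27.7 + 8.0 + 13.0 + 2.7) / 6 = 0.6667
deviations (xᵢ − x̄): 1.8333, 4.8333, -28.3667, 7.3333, 12.3333, 2.0333
Σ(xᵢ − x̄)² = 1041.4133 ⇒ m₂ = 1041.4133/6 = 173.56889
Σ(xᵢ − x̄)³ = -20427.8544 ⇒ m₃ = -20427.8544/6 = -3404.64241
m₂^(3/2) = 173.56889^(1.5) = 2286.69280
g1 = m₃ / m₂^(3/2) = -3404.64241 / 2286.69280 ≈ -1.4889

-1.4889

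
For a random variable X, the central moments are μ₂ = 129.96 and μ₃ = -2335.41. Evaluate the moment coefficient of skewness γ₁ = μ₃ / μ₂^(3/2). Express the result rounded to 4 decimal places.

σ = √μ₂ = √129.96 = 11.40000
σ³ = μ₂^(3/2) = 1481.54400
γ₁ = μ₃/σ³ = -2335.41 / 1481.54400 ≈ -1.5763

-1.5763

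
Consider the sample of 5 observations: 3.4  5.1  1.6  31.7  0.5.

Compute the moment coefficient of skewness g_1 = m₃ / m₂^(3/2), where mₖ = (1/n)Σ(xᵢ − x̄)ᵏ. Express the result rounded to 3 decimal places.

x̄ = (3.4 + 5.1 + 1.6 + 31.7 + 0.5) / 5 = 8.4600
deviations (xᵢ − x̄): -5.0600, -3.3600, -6.8600, 23.2400, -7.9600
Σ(xᵢ − x̄)² = 687.4120 ⇒ m₂ = 687.4120/5 = 137.48240
Σ(xᵢ − x̄)³ = 11557.1938 ⇒ m₃ = 11557.1938/5 = 2311.43875
m₂^(3/2) = 137.48240^(1.5) = 1612.02086
g_1 = m₃ / m₂^(3/2) = 2311.43875 / 1612.02086 ≈ 1.434

1.434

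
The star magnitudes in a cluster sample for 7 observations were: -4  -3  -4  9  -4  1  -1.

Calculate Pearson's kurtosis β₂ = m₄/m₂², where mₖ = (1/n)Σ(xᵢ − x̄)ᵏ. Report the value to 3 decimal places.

x̄ = -0.8571
Σ(xᵢ − x̄)² = 134.8571 ⇒ m₂ = 19.26531
Σ(xᵢ − x̄)⁴ = 9766.3790 ⇒ m₄ = 1395.19700
m₂² = 371.15202
β₂ = m₄/m₂² = 1395.19700 / 371.15202 ≈ 3.759

3.759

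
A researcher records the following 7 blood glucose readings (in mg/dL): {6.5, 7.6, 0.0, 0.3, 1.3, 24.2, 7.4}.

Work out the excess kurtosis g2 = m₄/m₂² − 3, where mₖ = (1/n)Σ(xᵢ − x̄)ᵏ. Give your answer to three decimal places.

x̄ = 6.7571
Σ(xᵢ − x̄)² = 422.5771 ⇒ m₂ = 60.36816
Σ(xᵢ − x̄)⁴ = 97280.7919 ⇒ m₄ = 13897.25599
m₂² = 3644.31514
g2 = m₄/m₂² − 3 = 3.81341 − 3 ≈ 0.813

0.813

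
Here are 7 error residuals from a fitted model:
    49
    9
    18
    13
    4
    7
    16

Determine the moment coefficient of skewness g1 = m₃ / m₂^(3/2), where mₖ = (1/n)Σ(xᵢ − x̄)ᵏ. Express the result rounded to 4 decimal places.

1.5985

x̄ = (49 + 9 + 18 + 13 + 4 + 7 + 16) / 7 = 16.5714
deviations (xᵢ − x̄): 32.4286, -7.5714, 1.4286, -3.5714, -12.5714, -9.5714, -0.5714
Σ(xᵢ − x̄)² = 1373.7143 ⇒ m₂ = 1373.7143/7 = 196.24490
Σ(xᵢ − x̄)³ = 30761.7551 ⇒ m₃ = 30761.7551/7 = 4394.53644
m₂^(3/2) = 196.24490^(1.5) = 2749.14446
g1 = m₃ / m₂^(3/2) = 4394.53644 / 2749.14446 ≈ 1.5985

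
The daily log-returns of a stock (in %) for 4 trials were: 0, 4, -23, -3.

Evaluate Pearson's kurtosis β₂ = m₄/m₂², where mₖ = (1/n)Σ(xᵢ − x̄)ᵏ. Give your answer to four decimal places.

x̄ = -5.5000
Σ(xᵢ − x̄)² = 433.0000 ⇒ m₂ = 108.25000
Σ(xᵢ − x̄)⁴ = 102888.2500 ⇒ m₄ = 25722.06250
m₂² = 11718.06250
β₂ = m₄/m₂² = 25722.06250 / 11718.06250 ≈ 2.1951

2.1951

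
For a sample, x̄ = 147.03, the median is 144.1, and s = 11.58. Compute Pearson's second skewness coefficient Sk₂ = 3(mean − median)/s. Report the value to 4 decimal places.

Sk₂ = 3(147.03 − 144.1) / 11.58 = 3 × 2.9300 / 11.58
    = 8.7900 / 11.58 ≈ 0.7591

0.7591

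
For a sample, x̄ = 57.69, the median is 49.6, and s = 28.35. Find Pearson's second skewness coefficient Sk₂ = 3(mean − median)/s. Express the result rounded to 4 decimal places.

Sk₂ = 3(57.69 − 49.6) / 28.35 = 3 × 8.0900 / 28.35
    = 24.2700 / 28.35 ≈ 0.8561

0.8561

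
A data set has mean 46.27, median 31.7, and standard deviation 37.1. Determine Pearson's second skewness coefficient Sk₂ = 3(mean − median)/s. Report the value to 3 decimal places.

Sk₂ = 3(46.27 − 31.7) / 37.1 = 3 × 14.5700 / 37.1
    = 43.7100 / 37.1 ≈ 1.178

1.178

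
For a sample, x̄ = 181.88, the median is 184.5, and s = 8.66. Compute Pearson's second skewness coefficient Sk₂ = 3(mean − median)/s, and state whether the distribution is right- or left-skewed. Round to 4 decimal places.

-0.9076, left-skewed

Sk₂ = 3(181.88 − 184.5) / 8.66 = 3 × -2.6200 / 8.66
    = -7.8600 / 8.66 ≈ -0.9076
Sk₂ < 0 ⇒ mean < median ⇒ left-skewed (negative skew).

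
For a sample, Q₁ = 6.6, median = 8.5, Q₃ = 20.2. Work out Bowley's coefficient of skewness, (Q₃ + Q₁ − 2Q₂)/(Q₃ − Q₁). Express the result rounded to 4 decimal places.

numerator: Q₃ + Q₁ − 2Q₂ = 20.2 + 6.6 − 2×8.5 = 9.8000
denominator: Q₃ − Q₁ = 20.2 − 6.6 = 13.6000
Bowley skewness = 9.8000 / 13.6000 ≈ 0.7206

0.7206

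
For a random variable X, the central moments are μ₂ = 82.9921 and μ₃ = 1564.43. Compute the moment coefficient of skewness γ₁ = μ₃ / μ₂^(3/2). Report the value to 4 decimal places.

σ = √μ₂ = √82.9921 = 9.11000
σ³ = μ₂^(3/2) = 756.05803
γ₁ = μ₃/σ³ = 1564.43 / 756.05803 ≈ 2.0692

2.0692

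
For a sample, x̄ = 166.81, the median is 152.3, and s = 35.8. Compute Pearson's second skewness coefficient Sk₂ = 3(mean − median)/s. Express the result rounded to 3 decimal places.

Sk₂ = 3(166.81 − 152.3) / 35.8 = 3 × 14.5100 / 35.8
    = 43.5300 / 35.8 ≈ 1.216

1.216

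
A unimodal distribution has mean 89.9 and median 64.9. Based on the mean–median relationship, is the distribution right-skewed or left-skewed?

right-skewed

mean − median = 89.9 − 64.9 = 25.0
mean > median ⇒ the longer tail is on the right ⇒ right-skewed (positively skewed).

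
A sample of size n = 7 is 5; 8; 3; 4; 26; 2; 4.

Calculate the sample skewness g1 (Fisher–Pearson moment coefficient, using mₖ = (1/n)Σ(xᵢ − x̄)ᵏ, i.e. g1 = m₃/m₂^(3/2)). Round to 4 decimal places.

1.8394

x̄ = (5 + 8 + 3 + 4 + 26 + 2 + 4) / 7 = 7.4286
deviations (xᵢ − x̄): -2.4286, 0.5714, -4.4286, -3.4286, 18.5714, -5.4286, -3.4286
Σ(xᵢ − x̄)² = 423.7143 ⇒ m₂ = 423.7143/7 = 60.53061
Σ(xᵢ − x̄)³ = 6063.6735 ⇒ m₃ = 6063.6735/7 = 866.23907
m₂^(3/2) = 60.53061^(1.5) = 470.93677
g1 = m₃ / m₂^(3/2) = 866.23907 / 470.93677 ≈ 1.8394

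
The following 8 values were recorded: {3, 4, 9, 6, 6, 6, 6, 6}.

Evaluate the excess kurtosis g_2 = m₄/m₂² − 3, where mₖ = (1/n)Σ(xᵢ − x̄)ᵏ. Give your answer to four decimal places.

0.0833

x̄ = 5.7500
Σ(xᵢ − x̄)² = 21.5000 ⇒ m₂ = 2.68750
Σ(xᵢ − x̄)⁴ = 178.1563 ⇒ m₄ = 22.26953
m₂² = 7.22266
g_2 = m₄/m₂² − 3 = 3.08329 − 3 ≈ 0.0833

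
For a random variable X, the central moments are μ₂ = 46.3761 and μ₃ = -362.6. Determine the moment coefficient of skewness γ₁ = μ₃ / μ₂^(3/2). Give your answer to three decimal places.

-1.148

σ = √μ₂ = √46.3761 = 6.81000
σ³ = μ₂^(3/2) = 315.82124
γ₁ = μ₃/σ³ = -362.6 / 315.82124 ≈ -1.148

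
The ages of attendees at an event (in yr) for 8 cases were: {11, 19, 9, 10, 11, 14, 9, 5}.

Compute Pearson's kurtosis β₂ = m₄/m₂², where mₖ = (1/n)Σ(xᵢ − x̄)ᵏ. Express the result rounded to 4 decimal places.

x̄ = 11.0000
Σ(xᵢ − x̄)² = 118.0000 ⇒ m₂ = 14.75000
Σ(xᵢ − x̄)⁴ = 5506.0000 ⇒ m₄ = 688.25000
m₂² = 217.56250
β₂ = m₄/m₂² = 688.25000 / 217.56250 ≈ 3.1635

3.1635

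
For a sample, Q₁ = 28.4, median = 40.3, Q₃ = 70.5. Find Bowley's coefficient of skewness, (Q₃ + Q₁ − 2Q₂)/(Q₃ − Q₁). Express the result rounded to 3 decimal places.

numerator: Q₃ + Q₁ − 2Q₂ = 70.5 + 28.4 − 2×40.3 = 18.3000
denominator: Q₃ − Q₁ = 70.5 − 28.4 = 42.1000
Bowley skewness = 18.3000 / 42.1000 ≈ 0.435

0.435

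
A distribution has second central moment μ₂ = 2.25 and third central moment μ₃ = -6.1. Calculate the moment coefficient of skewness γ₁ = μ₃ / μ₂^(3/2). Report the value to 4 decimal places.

-1.8074

σ = √μ₂ = √2.25 = 1.50000
σ³ = μ₂^(3/2) = 3.37500
γ₁ = μ₃/σ³ = -6.1 / 3.37500 ≈ -1.8074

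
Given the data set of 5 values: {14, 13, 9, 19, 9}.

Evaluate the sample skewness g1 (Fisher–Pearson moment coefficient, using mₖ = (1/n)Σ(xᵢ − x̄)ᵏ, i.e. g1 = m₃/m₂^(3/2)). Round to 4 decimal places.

x̄ = (14 + 13 + 9 + 19 + 9) / 5 = 12.8000
deviations (xᵢ − x̄): 1.2000, 0.2000, -3.8000, 6.2000, -3.8000
Σ(xᵢ − x̄)² = 68.8000 ⇒ m₂ = 68.8000/5 = 13.76000
Σ(xᵢ − x̄)³ = 130.3200 ⇒ m₃ = 130.3200/5 = 26.06400
m₂^(3/2) = 13.76000^(1.5) = 51.04200
g1 = m₃ / m₂^(3/2) = 26.06400 / 51.04200 ≈ 0.5106

0.5106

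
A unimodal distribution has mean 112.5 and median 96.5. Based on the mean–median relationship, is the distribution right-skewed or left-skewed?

mean − median = 112.5 − 96.5 = 16.0
mean > median ⇒ the longer tail is on the right ⇒ right-skewed (positively skewed).

right-skewed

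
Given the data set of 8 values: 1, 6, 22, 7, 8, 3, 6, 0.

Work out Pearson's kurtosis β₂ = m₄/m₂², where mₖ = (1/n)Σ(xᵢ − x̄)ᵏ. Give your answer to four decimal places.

4.3895

x̄ = 6.6250
Σ(xᵢ − x̄)² = 327.8750 ⇒ m₂ = 40.98438
Σ(xᵢ − x̄)⁴ = 58984.6191 ⇒ m₄ = 7373.07739
m₂² = 1679.71899
β₂ = m₄/m₂² = 7373.07739 / 1679.71899 ≈ 4.3895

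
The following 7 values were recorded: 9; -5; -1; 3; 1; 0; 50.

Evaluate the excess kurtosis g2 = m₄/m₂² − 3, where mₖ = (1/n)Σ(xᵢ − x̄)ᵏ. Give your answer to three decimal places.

1.703

x̄ = 8.1429
Σ(xᵢ − x̄)² = 2152.8571 ⇒ m₂ = 307.55102
Σ(xᵢ − x̄)⁴ = 3114100.0525 ⇒ m₄ = 444871.43607
m₂² = 94587.63015
g2 = m₄/m₂² − 3 = 4.70327 − 3 ≈ 1.703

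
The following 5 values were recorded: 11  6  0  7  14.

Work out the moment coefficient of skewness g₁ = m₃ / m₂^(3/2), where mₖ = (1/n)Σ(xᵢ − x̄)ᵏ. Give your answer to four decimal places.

-0.2633

x̄ = (11 + 6 + 0 + 7 + 14) / 5 = 7.6000
deviations (xᵢ − x̄): 3.4000, -1.6000, -7.6000, -0.6000, 6.4000
Σ(xᵢ − x̄)² = 113.2000 ⇒ m₂ = 113.2000/5 = 22.64000
Σ(xᵢ − x̄)³ = -141.8400 ⇒ m₃ = -141.8400/5 = -28.36800
m₂^(3/2) = 22.64000^(1.5) = 107.72454
g₁ = m₃ / m₂^(3/2) = -28.36800 / 107.72454 ≈ -0.2633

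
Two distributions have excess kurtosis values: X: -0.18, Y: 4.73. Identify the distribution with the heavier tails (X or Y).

Higher excess kurtosis ⇒ heavier tails relative to the normal distribution.
-0.18 vs 4.73: the larger is 4.73, so Y has heavier tails. (Y is leptokurtic — heavier-than-normal tails; the other is platykurtic.)

Y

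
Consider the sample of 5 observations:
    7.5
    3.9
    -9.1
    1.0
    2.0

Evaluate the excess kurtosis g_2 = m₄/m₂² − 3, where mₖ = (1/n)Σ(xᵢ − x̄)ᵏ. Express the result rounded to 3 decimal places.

x̄ = 1.0600
Σ(xᵢ − x̄)² = 153.6520 ⇒ m₂ = 30.73040
Σ(xᵢ − x̄)⁴ = 12441.4187 ⇒ m₄ = 2488.28373
m₂² = 944.35748
g_2 = m₄/m₂² − 3 = 2.63490 − 3 ≈ -0.365

-0.365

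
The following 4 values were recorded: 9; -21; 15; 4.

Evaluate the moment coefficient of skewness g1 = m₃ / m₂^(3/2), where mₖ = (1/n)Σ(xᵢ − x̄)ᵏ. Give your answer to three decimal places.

x̄ = (9 - 21 + 15 + 4) / 4 = 1.7500
deviations (xᵢ − x̄): 7.2500, -22.7500, 13.2500, 2.2500
Σ(xᵢ − x̄)² = 750.7500 ⇒ m₂ = 750.7500/4 = 187.68750
Σ(xᵢ − x̄)³ = -9055.8750 ⇒ m₃ = -9055.8750/4 = -2263.96875
m₂^(3/2) = 187.68750^(1.5) = 2571.30163
g1 = m₃ / m₂^(3/2) = -2263.96875 / 2571.30163 ≈ -0.880

-0.880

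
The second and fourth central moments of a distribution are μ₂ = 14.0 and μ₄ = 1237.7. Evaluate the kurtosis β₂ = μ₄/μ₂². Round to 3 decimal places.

μ₂² = 14.0² = 196.00000
μ₄/μ₂² = 1237.7 / 196.00000 = 6.31480
β₂ ≈ 6.315

6.315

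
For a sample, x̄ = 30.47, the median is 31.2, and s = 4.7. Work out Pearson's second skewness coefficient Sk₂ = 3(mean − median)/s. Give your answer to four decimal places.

Sk₂ = 3(30.47 − 31.2) / 4.7 = 3 × -0.7300 / 4.7
    = -2.1900 / 4.7 ≈ -0.4660

-0.4660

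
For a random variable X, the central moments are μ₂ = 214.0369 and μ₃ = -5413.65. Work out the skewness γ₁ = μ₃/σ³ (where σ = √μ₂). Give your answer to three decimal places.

σ = √μ₂ = √214.0369 = 14.63000
σ³ = μ₂^(3/2) = 3131.35985
γ₁ = μ₃/σ³ = -5413.65 / 3131.35985 ≈ -1.729

-1.729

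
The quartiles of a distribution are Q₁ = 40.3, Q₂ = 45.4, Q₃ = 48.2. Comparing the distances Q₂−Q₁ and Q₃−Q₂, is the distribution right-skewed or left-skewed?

Q₂ − Q₁ = 5.1;  Q₃ − Q₂ = 2.8
Q₂ − Q₁ > Q₃ − Q₂ ⇒ the lower half is more spread out ⇒ left-skewed.

left-skewed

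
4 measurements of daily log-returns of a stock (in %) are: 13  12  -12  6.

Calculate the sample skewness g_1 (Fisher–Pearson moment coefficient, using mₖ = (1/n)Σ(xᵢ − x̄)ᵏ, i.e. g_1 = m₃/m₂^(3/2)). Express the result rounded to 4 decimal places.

x̄ = (13 + 12 - 12 + 6) / 4 = 4.7500
deviations (xᵢ − x̄): 8.2500, 7.2500, -16.7500, 1.2500
Σ(xᵢ − x̄)² = 402.7500 ⇒ m₂ = 402.7500/4 = 100.68750
Σ(xᵢ − x̄)³ = -3754.8750 ⇒ m₃ = -3754.8750/4 = -938.71875
m₂^(3/2) = 100.68750^(1.5) = 1010.33020
g_1 = m₃ / m₂^(3/2) = -938.71875 / 1010.33020 ≈ -0.9291

-0.9291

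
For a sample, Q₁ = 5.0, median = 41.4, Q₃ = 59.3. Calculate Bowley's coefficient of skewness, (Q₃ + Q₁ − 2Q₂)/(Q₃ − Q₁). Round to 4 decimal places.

-0.3407

numerator: Q₃ + Q₁ − 2Q₂ = 59.3 + 5.0 − 2×41.4 = -18.5000
denominator: Q₃ − Q₁ = 59.3 − 5.0 = 54.3000
Bowley skewness = -18.5000 / 54.3000 ≈ -0.3407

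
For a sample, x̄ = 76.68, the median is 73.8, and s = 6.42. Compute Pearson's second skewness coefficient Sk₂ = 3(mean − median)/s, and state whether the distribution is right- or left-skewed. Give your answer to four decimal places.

1.3458, right-skewed

Sk₂ = 3(76.68 − 73.8) / 6.42 = 3 × 2.8800 / 6.42
    = 8.6400 / 6.42 ≈ 1.3458
Sk₂ > 0 ⇒ mean > median ⇒ right-skewed (positive skew).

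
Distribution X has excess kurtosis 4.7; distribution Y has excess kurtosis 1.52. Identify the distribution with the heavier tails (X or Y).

Higher excess kurtosis ⇒ heavier tails relative to the normal distribution.
4.7 vs 1.52: the larger is 4.7, so X has heavier tails.

X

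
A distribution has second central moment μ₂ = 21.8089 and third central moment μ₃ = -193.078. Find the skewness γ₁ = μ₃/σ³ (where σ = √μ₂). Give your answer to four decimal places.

σ = √μ₂ = √21.8089 = 4.67000
σ³ = μ₂^(3/2) = 101.84756
γ₁ = μ₃/σ³ = -193.078 / 101.84756 ≈ -1.8958

-1.8958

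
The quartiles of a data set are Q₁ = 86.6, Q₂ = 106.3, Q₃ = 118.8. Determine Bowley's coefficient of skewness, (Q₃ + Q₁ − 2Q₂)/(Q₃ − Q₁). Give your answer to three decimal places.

-0.224

numerator: Q₃ + Q₁ − 2Q₂ = 118.8 + 86.6 − 2×106.3 = -7.2000
denominator: Q₃ − Q₁ = 118.8 − 86.6 = 32.2000
Bowley skewness = -7.2000 / 32.2000 ≈ -0.224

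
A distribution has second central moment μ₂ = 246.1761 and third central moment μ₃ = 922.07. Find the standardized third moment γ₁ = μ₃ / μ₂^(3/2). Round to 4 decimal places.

σ = √μ₂ = √246.1761 = 15.69000
σ³ = μ₂^(3/2) = 3862.50301
γ₁ = μ₃/σ³ = 922.07 / 3862.50301 ≈ 0.2387

0.2387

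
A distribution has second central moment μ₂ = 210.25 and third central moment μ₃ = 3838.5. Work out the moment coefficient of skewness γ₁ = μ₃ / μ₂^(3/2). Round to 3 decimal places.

σ = √μ₂ = √210.25 = 14.50000
σ³ = μ₂^(3/2) = 3048.62500
γ₁ = μ₃/σ³ = 3838.5 / 3048.62500 ≈ 1.259

1.259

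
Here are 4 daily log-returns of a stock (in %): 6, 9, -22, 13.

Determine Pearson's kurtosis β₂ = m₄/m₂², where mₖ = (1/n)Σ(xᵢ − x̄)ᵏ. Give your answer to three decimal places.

2.252

x̄ = 1.5000
Σ(xᵢ − x̄)² = 761.0000 ⇒ m₂ = 190.25000
Σ(xᵢ − x̄)⁴ = 326044.2500 ⇒ m₄ = 81511.06250
m₂² = 36195.06250
β₂ = m₄/m₂² = 81511.06250 / 36195.06250 ≈ 2.252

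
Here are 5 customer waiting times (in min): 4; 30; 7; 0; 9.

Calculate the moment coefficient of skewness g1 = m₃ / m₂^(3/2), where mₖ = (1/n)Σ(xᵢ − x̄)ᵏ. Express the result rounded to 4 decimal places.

1.1841

x̄ = (4 + 30 + 7 + 0 + 9) / 5 = 10.0000
deviations (xᵢ − x̄): -6.0000, 20.0000, -3.0000, -10.0000, -1.0000
Σ(xᵢ − x̄)² = 546.0000 ⇒ m₂ = 546.0000/5 = 109.20000
Σ(xᵢ − x̄)³ = 6756.0000 ⇒ m₃ = 6756.0000/5 = 1351.20000
m₂^(3/2) = 109.20000^(1.5) = 1141.12694
g1 = m₃ / m₂^(3/2) = 1351.20000 / 1141.12694 ≈ 1.1841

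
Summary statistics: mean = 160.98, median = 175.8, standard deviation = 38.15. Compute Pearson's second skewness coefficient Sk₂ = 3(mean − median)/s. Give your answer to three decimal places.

-1.165

Sk₂ = 3(160.98 − 175.8) / 38.15 = 3 × -14.8200 / 38.15
    = -44.4600 / 38.15 ≈ -1.165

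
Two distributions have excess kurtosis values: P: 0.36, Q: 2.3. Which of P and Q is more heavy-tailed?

Q

Higher excess kurtosis ⇒ heavier tails relative to the normal distribution.
0.36 vs 2.3: the larger is 2.3, so Q has heavier tails.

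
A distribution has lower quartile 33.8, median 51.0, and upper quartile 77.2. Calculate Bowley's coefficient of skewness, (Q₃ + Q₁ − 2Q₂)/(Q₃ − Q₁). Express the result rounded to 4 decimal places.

0.2074

numerator: Q₃ + Q₁ − 2Q₂ = 77.2 + 33.8 − 2×51.0 = 9.0000
denominator: Q₃ − Q₁ = 77.2 − 33.8 = 43.4000
Bowley skewness = 9.0000 / 43.4000 ≈ 0.2074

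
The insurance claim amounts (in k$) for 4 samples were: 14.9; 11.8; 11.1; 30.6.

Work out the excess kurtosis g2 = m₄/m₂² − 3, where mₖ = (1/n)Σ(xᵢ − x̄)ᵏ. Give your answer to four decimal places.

x̄ = 17.1000
Σ(xᵢ − x̄)² = 251.1800 ⇒ m₂ = 62.79500
Σ(xᵢ − x̄)⁴ = 35323.5362 ⇒ m₄ = 8830.88405
m₂² = 3943.21203
g2 = m₄/m₂² − 3 = 2.23952 − 3 ≈ -0.7605

-0.7605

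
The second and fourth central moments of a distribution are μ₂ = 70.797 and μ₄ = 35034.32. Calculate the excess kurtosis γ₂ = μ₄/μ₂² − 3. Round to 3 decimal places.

μ₂² = 70.797² = 5012.21521
μ₄/μ₂² = 35034.32 / 5012.21521 = 6.98979
γ₂ = 6.98979 − 3 ≈ 3.990

3.990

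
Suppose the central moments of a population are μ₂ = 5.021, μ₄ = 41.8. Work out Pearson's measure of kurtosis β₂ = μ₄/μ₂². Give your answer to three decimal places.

1.658

μ₂² = 5.021² = 25.21044
μ₄/μ₂² = 41.8 / 25.21044 = 1.65804
β₂ ≈ 1.658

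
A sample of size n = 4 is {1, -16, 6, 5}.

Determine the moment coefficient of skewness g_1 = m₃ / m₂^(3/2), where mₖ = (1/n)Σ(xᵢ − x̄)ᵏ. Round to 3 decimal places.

x̄ = (1 - 16 + 6 + 5) / 4 = -1.0000
deviations (xᵢ − x̄): 2.0000, -15.0000, 7.0000, 6.0000
Σ(xᵢ − x̄)² = 314.0000 ⇒ m₂ = 314.0000/4 = 78.50000
Σ(xᵢ − x̄)³ = -2808.0000 ⇒ m₃ = -2808.0000/4 = -702.00000
m₂^(3/2) = 78.50000^(1.5) = 695.51177
g_1 = m₃ / m₂^(3/2) = -702.00000 / 695.51177 ≈ -1.009

-1.009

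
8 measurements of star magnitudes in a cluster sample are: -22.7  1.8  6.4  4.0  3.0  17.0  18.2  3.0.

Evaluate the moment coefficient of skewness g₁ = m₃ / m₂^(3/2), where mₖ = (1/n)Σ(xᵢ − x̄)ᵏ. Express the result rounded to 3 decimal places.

x̄ = (-22.7 + 1.8 + 6.4 + 4.0 + 3.0 + 17.0 + 18.2 + 3.0) / 8 = 3.8375
deviations (xᵢ − x̄): -26.5375, -2.0375, 2.5625, 0.1625, -0.8375, 13.1625, 14.3625, -0.8375
Σ(xᵢ − x̄)² = 1095.9187 ⇒ m₂ = 1095.9187/8 = 136.98984
Σ(xᵢ − x̄)³ = -13438.4043 ⇒ m₃ = -13438.4043/8 = -1679.80054
m₂^(3/2) = 136.98984^(1.5) = 1603.36558
g₁ = m₃ / m₂^(3/2) = -1679.80054 / 1603.36558 ≈ -1.048

-1.048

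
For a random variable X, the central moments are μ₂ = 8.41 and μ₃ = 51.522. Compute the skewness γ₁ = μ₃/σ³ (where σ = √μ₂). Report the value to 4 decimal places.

σ = √μ₂ = √8.41 = 2.90000
σ³ = μ₂^(3/2) = 24.38900
γ₁ = μ₃/σ³ = 51.522 / 24.38900 ≈ 2.1125

2.1125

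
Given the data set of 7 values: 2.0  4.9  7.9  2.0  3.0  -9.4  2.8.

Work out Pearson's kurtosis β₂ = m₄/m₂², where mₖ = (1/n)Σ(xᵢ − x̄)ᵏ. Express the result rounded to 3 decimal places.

x̄ = 1.8857
Σ(xᵢ − x̄)² = 174.7286 ⇒ m₂ = 24.96122
Σ(xᵢ − x̄)⁴ = 17615.6227 ⇒ m₄ = 2516.51753
m₂² = 623.06273
β₂ = m₄/m₂² = 2516.51753 / 623.06273 ≈ 4.039

4.039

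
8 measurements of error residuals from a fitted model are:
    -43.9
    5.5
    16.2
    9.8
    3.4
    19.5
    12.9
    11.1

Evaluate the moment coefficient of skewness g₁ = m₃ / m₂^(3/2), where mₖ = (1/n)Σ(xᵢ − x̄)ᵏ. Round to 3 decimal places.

-1.968

x̄ = (-43.9 + 5.5 + 16.2 + 9.8 + 3.4 + 19.5 + 12.9 + 11.1) / 8 = 4.3125
deviations (xᵢ − x̄): -48.2125, 1.1875, 11.8875, 5.4875, -0.9125, 15.1875, 8.5875, 6.7875
Σ(xᵢ − x̄)² = 2848.5888 ⇒ m₂ = 2848.5888/8 = 356.07359
Σ(xᵢ − x̄)³ = -105772.1611 ⇒ m₃ = -105772.1611/8 = -13221.52014
m₂^(3/2) = 356.07359^(1.5) = 6719.07752
g₁ = m₃ / m₂^(3/2) = -13221.52014 / 6719.07752 ≈ -1.968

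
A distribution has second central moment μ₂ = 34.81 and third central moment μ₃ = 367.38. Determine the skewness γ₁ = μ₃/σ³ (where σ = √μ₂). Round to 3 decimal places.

σ = √μ₂ = √34.81 = 5.90000
σ³ = μ₂^(3/2) = 205.37900
γ₁ = μ₃/σ³ = 367.38 / 205.37900 ≈ 1.789

1.789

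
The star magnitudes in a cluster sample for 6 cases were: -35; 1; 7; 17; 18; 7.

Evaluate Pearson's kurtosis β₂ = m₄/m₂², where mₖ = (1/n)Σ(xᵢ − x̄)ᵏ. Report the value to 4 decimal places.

3.4594

x̄ = 2.5000
Σ(xᵢ − x̄)² = 1899.5000 ⇒ m₂ = 316.58333
Σ(xᵢ − x̄)⁴ = 2080289.3750 ⇒ m₄ = 346714.89583
m₂² = 100225.00694
β₂ = m₄/m₂² = 346714.89583 / 100225.00694 ≈ 3.4594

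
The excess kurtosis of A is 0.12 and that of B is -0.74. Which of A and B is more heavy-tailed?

A

Higher excess kurtosis ⇒ heavier tails relative to the normal distribution.
0.12 vs -0.74: the larger is 0.12, so A has heavier tails. (A is leptokurtic — heavier-than-normal tails; the other is platykurtic.)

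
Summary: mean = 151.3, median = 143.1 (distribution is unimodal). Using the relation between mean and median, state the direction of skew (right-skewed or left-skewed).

right-skewed

mean − median = 151.3 − 143.1 = 8.2
mean > median ⇒ the longer tail is on the right ⇒ right-skewed (positively skewed).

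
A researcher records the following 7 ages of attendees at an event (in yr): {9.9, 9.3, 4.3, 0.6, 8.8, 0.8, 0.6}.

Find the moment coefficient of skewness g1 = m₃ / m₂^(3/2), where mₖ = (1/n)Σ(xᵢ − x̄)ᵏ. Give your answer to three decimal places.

x̄ = (9.9 + 9.3 + 4.3 + 0.6 + 8.8 + 0.8 + 0.6) / 7 = 4.9000
deviations (xᵢ − x̄): 5.0000, 4.4000, -0.6000, -4.3000, 3.9000, -4.1000, -4.3000
Σ(xᵢ − x̄)² = 113.7200 ⇒ m₂ = 113.7200/7 = 16.24571
Σ(xᵢ − x̄)³ = 41.3520 ⇒ m₃ = 41.3520/7 = 5.90743
m₂^(3/2) = 16.24571^(1.5) = 65.47993
g1 = m₃ / m₂^(3/2) = 5.90743 / 65.47993 ≈ 0.090

0.090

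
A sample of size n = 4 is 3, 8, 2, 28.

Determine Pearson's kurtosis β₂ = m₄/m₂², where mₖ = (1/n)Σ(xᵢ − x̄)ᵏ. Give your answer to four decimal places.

2.1967

x̄ = 10.2500
Σ(xᵢ − x̄)² = 440.7500 ⇒ m₂ = 110.18750
Σ(xᵢ − x̄)⁴ = 106685.3281 ⇒ m₄ = 26671.33203
m₂² = 12141.28516
β₂ = m₄/m₂² = 26671.33203 / 12141.28516 ≈ 2.1967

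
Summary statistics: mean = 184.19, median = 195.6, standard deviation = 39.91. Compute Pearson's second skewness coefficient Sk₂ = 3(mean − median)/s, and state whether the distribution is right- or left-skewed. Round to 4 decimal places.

-0.8577, left-skewed

Sk₂ = 3(184.19 − 195.6) / 39.91 = 3 × -11.4100 / 39.91
    = -34.2300 / 39.91 ≈ -0.8577
Sk₂ < 0 ⇒ mean < median ⇒ left-skewed (negative skew).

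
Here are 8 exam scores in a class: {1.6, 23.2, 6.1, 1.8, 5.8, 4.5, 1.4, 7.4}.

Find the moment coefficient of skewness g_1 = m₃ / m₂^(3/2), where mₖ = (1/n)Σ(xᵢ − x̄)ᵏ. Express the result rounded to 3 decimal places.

x̄ = (1.6 + 23.2 + 6.1 + 1.8 + 5.8 + 4.5 + 1.4 + 7.4) / 8 = 6.4750
deviations (xᵢ − x̄): -4.8750, 16.7250, -0.3750, -4.6750, -0.6750, -1.9750, -5.0750, 0.9250
Σ(xᵢ − x̄)² = 356.4550 ⇒ m₂ = 356.4550/8 = 44.55688
Σ(xᵢ − x̄)³ = 4322.3963 ⇒ m₃ = 4322.3963/8 = 540.29953
m₂^(3/2) = 44.55688^(1.5) = 297.42131
g_1 = m₃ / m₂^(3/2) = 540.29953 / 297.42131 ≈ 1.817

1.817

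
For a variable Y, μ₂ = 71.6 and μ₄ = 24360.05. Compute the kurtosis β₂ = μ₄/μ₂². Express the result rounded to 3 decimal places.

μ₂² = 71.6² = 5126.56000
μ₄/μ₂² = 24360.05 / 5126.56000 = 4.75173
β₂ ≈ 4.752

4.752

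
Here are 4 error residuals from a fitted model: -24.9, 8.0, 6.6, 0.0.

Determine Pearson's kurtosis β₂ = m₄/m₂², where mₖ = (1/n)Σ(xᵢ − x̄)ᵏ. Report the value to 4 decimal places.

2.1816

x̄ = -2.5750
Σ(xᵢ − x̄)² = 701.0475 ⇒ m₂ = 175.26187
Σ(xᵢ − x̄)⁴ = 268044.5985 ⇒ m₄ = 67011.14963
m₂² = 30716.72483
β₂ = m₄/m₂² = 67011.14963 / 30716.72483 ≈ 2.1816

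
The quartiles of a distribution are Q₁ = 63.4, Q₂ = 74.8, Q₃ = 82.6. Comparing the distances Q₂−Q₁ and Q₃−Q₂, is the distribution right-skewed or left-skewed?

Q₂ − Q₁ = 11.4;  Q₃ − Q₂ = 7.8
Q₂ − Q₁ > Q₃ − Q₂ ⇒ the lower half is more spread out ⇒ left-skewed.

left-skewed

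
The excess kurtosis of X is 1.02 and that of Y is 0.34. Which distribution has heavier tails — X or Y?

X

Higher excess kurtosis ⇒ heavier tails relative to the normal distribution.
1.02 vs 0.34: the larger is 1.02, so X has heavier tails.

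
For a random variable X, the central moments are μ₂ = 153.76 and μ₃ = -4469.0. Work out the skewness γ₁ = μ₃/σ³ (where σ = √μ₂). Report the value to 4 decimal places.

-2.3439

σ = √μ₂ = √153.76 = 12.40000
σ³ = μ₂^(3/2) = 1906.62400
γ₁ = μ₃/σ³ = -4469.0 / 1906.62400 ≈ -2.3439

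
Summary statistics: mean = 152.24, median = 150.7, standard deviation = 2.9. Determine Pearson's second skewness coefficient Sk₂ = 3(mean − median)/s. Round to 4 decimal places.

1.5931

Sk₂ = 3(152.24 − 150.7) / 2.9 = 3 × 1.5400 / 2.9
    = 4.6200 / 2.9 ≈ 1.5931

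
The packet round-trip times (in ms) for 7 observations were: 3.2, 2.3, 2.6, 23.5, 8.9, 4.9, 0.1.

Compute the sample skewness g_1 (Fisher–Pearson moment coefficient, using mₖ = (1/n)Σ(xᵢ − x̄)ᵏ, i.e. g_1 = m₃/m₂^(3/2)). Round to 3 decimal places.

1.591

x̄ = (3.2 + 2.3 + 2.6 + 23.5 + 8.9 + 4.9 + 0.1) / 7 = 6.5000
deviations (xᵢ − x̄): -3.3000, -4.2000, -3.9000, 17.0000, 2.4000, -1.6000, -6.4000
Σ(xᵢ − x̄)² = 382.0200 ⇒ m₂ = 382.0200/7 = 54.57429
Σ(xᵢ − x̄)³ = 4491.2400 ⇒ m₃ = 4491.2400/7 = 641.60571
m₂^(3/2) = 54.57429^(1.5) = 403.16432
g_1 = m₃ / m₂^(3/2) = 641.60571 / 403.16432 ≈ 1.591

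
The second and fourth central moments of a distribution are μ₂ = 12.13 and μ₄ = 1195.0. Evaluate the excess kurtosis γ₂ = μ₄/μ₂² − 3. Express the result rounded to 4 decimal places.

5.1217

μ₂² = 12.13² = 147.13690
μ₄/μ₂² = 1195.0 / 147.13690 = 8.12169
γ₂ = 8.12169 − 3 ≈ 5.1217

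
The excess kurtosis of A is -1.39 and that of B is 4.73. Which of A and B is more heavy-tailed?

B

Higher excess kurtosis ⇒ heavier tails relative to the normal distribution.
-1.39 vs 4.73: the larger is 4.73, so B has heavier tails. (B is leptokurtic — heavier-than-normal tails; the other is platykurtic.)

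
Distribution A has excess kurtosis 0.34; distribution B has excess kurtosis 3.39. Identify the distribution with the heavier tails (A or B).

Higher excess kurtosis ⇒ heavier tails relative to the normal distribution.
0.34 vs 3.39: the larger is 3.39, so B has heavier tails.

B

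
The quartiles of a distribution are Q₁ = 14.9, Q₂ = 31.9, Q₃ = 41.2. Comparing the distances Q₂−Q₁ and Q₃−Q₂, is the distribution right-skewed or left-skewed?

Q₂ − Q₁ = 17.0;  Q₃ − Q₂ = 9.3
Q₂ − Q₁ > Q₃ − Q₂ ⇒ the lower half is more spread out ⇒ left-skewed.

left-skewed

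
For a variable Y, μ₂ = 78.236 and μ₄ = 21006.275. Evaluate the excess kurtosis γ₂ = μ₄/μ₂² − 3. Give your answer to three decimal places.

0.432

μ₂² = 78.236² = 6120.87170
μ₄/μ₂² = 21006.275 / 6120.87170 = 3.43191
γ₂ = 3.43191 − 3 ≈ 0.432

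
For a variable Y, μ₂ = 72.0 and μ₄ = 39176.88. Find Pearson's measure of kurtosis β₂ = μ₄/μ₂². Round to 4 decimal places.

7.5573

μ₂² = 72.0² = 5184.00000
μ₄/μ₂² = 39176.88 / 5184.00000 = 7.55727
β₂ ≈ 7.5573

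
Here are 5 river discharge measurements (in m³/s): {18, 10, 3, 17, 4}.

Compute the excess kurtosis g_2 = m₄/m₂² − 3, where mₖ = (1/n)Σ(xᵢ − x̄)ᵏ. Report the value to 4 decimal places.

-1.7258

x̄ = 10.4000
Σ(xᵢ − x̄)² = 197.2000 ⇒ m₂ = 39.44000
Σ(xᵢ − x̄)⁴ = 9910.0960 ⇒ m₄ = 1982.01920
m₂² = 1555.51360
g_2 = m₄/m₂² − 3 = 1.27419 − 3 ≈ -1.7258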